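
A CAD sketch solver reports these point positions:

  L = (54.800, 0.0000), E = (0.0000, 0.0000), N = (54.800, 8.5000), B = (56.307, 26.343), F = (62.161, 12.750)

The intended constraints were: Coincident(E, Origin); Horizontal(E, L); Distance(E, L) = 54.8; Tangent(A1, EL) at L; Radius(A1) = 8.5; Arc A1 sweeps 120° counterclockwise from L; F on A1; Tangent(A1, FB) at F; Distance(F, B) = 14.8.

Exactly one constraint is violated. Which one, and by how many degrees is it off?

Tangent(A1, FB) at F — off by 6.70°.

E = (0.00, 0.00) ✓; E.y = 0.00, L.y = 0.00 ✓; |EL| = 54.80 ✓; ∠(NL, LE) = 90.00° ✓; |NL| = 8.500 ✓; bearing(N→F) − bearing(N→L) = 120.0° ✓; |NF| = 8.500 ✓; ∠(NF, FB) = 96.70° ✗; |FB| = 14.80 ✓.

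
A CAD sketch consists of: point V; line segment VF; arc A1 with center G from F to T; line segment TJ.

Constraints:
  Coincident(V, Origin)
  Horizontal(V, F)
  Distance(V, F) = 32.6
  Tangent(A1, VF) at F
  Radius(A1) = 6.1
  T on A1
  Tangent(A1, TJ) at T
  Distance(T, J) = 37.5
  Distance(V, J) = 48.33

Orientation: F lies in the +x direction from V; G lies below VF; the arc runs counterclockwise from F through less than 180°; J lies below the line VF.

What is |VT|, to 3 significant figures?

27.1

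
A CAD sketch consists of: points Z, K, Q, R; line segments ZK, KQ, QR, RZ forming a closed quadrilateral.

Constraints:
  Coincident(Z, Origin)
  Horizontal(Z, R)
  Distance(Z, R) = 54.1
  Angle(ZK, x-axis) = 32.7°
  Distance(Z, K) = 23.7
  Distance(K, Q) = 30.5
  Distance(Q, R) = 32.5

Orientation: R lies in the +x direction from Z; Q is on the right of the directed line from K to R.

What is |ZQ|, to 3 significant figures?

31.4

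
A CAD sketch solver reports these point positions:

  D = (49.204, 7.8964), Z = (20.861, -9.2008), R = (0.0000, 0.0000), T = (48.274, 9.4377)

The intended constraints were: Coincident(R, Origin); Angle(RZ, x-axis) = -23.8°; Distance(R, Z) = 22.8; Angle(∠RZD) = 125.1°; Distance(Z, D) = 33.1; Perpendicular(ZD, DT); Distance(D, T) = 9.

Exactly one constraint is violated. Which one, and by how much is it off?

Distance(D, T) = 9 — off by 7.20.

R = (0.00, 0.00) ✓; RZ at -23.80° ✓; |RZ| = 22.80 ✓; ∠RZD = 125.1° ✓; |ZD| = 33.10 ✓; ∠(ZD, DT) = 90.01° ✓; |DT| = 1.800 ✗.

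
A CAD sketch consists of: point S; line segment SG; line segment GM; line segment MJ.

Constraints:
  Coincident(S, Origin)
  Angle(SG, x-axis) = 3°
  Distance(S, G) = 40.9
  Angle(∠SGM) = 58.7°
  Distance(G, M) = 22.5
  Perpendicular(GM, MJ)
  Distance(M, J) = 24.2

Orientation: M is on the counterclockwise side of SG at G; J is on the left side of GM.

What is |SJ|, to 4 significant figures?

10.82

S is at the origin; SG runs at 3.0° with length 40.9, so G = 40.9·(cos 3.0°, sin 3.0°) = (40.84, 2.141). ∠SGM = 58.7°, so GM runs at 3.0° + (180° − 58.7°) = 124.3° from the x-axis; with |GM| = 22.5, M = G + 22.5·(cos 124.3°, sin 124.3°) = (28.16, 20.73). The perpendicularity gives MJ at right angles to GM; with |MJ| = 24.2 on the left of GM, J = M + 24.2·(-0.8261, -0.5635) = (8.173, 7.090). Then |SJ| = |J − S| = 10.82.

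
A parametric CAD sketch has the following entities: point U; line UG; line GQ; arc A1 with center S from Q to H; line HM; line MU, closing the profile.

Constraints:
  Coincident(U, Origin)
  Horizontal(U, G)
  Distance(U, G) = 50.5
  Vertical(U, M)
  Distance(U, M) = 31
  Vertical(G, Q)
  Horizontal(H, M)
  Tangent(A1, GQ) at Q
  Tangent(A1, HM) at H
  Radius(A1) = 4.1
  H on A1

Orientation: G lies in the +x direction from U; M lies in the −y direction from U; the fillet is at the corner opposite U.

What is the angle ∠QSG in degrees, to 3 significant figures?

81.3°

U is at the origin; U and G share the same y with |UG| = 50.5 and G on the +x side, so G = (50.5, 0.00). U and M share the same x with |UM| = 31.0 and M on the −y side, so M = (0.00, -31.0). The virtual corner opposite U is at (50.5, -31.0). A1 meets GQ tangentially, so SQ is at right angles to GQ and the tangent condition forces SH to be normal to HM, with radius 4.1, so the center S sits 4.1 in from both sides at S = (46.4, -26.9). That places the tangent points at Q = (50.5, -26.9) on GQ and H = (46.4, -31.0) on HM. Then cos ∠QSG = SQ·SG / (|SQ||SG|), giving 81.3°.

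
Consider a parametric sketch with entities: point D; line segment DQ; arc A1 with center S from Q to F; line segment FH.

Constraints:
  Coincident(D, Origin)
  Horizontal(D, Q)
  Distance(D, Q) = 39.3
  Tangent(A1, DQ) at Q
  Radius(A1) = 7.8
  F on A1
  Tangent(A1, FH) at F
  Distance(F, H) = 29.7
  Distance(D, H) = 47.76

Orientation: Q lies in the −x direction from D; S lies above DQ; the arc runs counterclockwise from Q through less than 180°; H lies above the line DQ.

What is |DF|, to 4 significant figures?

32.37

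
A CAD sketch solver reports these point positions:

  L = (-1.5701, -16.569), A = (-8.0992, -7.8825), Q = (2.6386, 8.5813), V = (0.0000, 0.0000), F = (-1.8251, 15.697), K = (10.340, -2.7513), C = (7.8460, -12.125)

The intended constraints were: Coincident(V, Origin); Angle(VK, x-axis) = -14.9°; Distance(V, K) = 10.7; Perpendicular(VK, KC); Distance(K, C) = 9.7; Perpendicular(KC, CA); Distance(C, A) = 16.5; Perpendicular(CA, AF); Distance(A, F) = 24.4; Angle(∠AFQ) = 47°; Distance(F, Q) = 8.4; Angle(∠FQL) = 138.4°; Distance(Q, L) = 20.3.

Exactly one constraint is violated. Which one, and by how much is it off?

Distance(Q, L) = 20.3 — off by 5.20.

V = (0.00, 0.00) ✓; VK at -14.90° ✓; |VK| = 10.70 ✓; ∠(VK, KC) = 90.00° ✓; |KC| = 9.700 ✓; ∠(KC, CA) = 90.00° ✓; |CA| = 16.50 ✓; ∠(CA, AF) = 90.00° ✓; |AF| = 24.40 ✓; ∠AFQ = 47.00° ✓; |FQ| = 8.400 ✓; ∠FQL = 138.4° ✓; |QL| = 25.50 ✗.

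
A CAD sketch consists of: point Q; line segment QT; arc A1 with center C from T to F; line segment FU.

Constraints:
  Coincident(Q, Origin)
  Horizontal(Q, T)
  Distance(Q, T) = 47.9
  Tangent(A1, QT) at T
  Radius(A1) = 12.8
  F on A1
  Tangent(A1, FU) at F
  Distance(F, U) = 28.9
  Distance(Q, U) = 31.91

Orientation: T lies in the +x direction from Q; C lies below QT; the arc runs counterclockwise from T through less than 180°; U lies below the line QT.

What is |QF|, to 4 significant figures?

38.64

Q is at the origin; QT is horizontal with |QT| = 47.9 and T on the +x side, so T = (47.90, 0.000). The tangent condition forces CT to be normal to QT, so C = T + (0, -12.8) = (47.90, -12.80). Since CF ⟂ FU (tangency), |CU| = √(12.8² + 28.9²) = 31.61 regardless of where F sits on A1. So U lies on both circle(Q, 31.91) and circle(C, 31.61); the below-QT intersection is U = (19.01, -25.63). F is the foot of the tangent from U: F = (38.41, -4.207).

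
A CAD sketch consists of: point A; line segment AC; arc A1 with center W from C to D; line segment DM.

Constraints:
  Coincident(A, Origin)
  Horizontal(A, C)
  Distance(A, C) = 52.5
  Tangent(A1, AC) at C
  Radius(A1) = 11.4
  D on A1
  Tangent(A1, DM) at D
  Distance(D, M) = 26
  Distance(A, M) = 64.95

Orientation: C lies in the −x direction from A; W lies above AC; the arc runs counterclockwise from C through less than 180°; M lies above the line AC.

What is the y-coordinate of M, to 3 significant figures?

39.8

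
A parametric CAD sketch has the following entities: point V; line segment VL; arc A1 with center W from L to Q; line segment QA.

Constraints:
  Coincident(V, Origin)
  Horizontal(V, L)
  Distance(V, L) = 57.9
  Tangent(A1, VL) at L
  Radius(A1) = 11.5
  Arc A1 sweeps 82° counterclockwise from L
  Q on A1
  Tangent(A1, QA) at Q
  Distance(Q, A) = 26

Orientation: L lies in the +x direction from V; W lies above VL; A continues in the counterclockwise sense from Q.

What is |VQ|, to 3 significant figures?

70.0

V is at the origin; VL is horizontal with |VL| = 57.9 and L on the +x side, so L = (57.9, 0.00). Since A1 is tangent to VL there, WL ⟂ VL, so W = L + (0, 11.5) = (57.9, 11.5). On A1, L sits at bearing -90° from W; an 82° counterclockwise sweep puts Q at bearing -8°, so Q = W + 11.5·(cos -8°, sin -8°) = (69.3, 9.90). Then |VQ| = |Q − V| = 70.0.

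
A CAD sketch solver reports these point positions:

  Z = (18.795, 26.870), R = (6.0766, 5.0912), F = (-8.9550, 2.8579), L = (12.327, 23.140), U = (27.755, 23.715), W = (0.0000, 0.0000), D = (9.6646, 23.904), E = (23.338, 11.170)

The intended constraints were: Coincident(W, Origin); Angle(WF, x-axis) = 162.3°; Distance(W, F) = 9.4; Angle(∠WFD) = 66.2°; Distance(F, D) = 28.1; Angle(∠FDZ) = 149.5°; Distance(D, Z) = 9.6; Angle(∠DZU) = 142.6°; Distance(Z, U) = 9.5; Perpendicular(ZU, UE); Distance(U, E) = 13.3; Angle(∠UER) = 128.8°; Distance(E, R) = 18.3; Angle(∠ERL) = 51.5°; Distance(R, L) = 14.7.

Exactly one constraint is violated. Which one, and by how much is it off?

Distance(R, L) = 14.7 — off by 4.40.

W = (0.00, 0.00) ✓; WF at 162.3° ✓; |WF| = 9.400 ✓; ∠WFD = 66.20° ✓; |FD| = 28.10 ✓; ∠FDZ = 149.5° ✓; |DZ| = 9.600 ✓; ∠DZU = 142.6° ✓; |ZU| = 9.499 ✓; ∠(ZU, UE) = 90.00° ✓; |UE| = 13.30 ✓; ∠UER = 128.8° ✓; |ER| = 18.30 ✓; ∠ERL = 51.50° ✓; |RL| = 19.10 ✗.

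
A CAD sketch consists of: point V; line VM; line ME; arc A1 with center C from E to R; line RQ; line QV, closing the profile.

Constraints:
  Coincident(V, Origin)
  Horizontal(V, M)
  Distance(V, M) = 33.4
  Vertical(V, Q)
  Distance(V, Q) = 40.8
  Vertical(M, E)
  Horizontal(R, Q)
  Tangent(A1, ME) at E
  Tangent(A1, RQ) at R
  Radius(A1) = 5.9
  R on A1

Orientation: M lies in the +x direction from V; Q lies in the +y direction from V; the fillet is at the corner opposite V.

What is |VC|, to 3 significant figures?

44.4

V and Q share the same x with |VQ| = 40.8 and Q on the +y side, so Q = (0.00, 40.8). The virtual corner opposite V is at (33.4, 40.8). Since A1 is tangent to ME there, CE ⟂ ME and tangency of A1 to RQ means the radius CR is perpendicular to RQ, with radius 5.9, so the center C sits 5.9 in from both sides at C = (27.5, 34.9). Then |VC| = |C − V| = 44.4.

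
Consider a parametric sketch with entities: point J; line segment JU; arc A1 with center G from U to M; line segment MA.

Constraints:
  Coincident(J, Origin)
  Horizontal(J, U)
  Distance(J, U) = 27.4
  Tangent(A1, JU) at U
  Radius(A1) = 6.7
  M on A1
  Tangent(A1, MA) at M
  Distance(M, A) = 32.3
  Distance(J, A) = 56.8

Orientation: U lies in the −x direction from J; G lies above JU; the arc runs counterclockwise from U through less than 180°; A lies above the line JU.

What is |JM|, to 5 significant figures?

25.290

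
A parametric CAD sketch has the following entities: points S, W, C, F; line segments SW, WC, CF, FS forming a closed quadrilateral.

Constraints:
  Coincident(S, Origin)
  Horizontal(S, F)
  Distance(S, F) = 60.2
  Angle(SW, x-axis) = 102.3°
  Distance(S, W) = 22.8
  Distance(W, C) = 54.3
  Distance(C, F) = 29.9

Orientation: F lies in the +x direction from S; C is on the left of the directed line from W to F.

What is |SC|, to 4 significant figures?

56.47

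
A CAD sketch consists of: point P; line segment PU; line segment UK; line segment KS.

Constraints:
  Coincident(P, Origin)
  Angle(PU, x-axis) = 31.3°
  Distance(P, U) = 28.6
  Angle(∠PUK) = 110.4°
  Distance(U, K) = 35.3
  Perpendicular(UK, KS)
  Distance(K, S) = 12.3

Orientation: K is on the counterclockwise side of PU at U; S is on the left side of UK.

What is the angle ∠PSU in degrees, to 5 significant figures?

36.978°

P is at the origin; PU runs at 31.3° with length 28.6, so U = 28.6·(cos 31.3°, sin 31.3°) = (24.438, 14.858). ∠PUK = 110.4°, so UK runs at 31.3° + (180° − 110.4°) = 100.90° from the x-axis; with |UK| = 35.3, K = U + 35.3·(cos 100.90°, sin 100.90°) = (17.762, 49.521). UK ⟂ KS; with |KS| = 12.3 on the left of UK, S = K + 12.3·(-0.98196, -0.18910) = (5.6844, 47.196). Then cos ∠PSU = SP·SU / (|SP||SU|), giving 36.978°.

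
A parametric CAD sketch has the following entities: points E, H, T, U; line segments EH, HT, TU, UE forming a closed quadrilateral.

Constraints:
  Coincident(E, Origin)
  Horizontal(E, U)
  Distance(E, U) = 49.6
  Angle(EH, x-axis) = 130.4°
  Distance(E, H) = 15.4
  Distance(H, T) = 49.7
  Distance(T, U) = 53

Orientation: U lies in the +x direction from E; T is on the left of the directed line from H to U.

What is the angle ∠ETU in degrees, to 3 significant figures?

55.7°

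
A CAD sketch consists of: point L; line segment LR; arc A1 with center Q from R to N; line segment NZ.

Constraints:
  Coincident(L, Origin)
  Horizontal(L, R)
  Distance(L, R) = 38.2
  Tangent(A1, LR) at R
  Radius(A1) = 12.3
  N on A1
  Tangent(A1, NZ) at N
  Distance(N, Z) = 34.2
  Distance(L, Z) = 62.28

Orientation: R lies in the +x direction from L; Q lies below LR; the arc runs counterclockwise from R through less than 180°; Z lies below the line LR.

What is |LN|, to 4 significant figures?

31.49

L is at the origin; LR is horizontal with |LR| = 38.2 and R on the +x side, so R = (38.20, 0.000). The tangent condition forces QR to be normal to LR, so Q = R + (0, -12.3) = (38.20, -12.30). Since QN ⟂ NZ (tangency), |QZ| = √(12.3² + 34.2²) = 36.34 regardless of where N sits on A1. So Z lies on both circle(L, 62.28) and circle(Q, 36.34); the below-LR intersection is Z = (38.90, -48.64). N is the foot of the tangent from Z: N = (26.71, -16.68).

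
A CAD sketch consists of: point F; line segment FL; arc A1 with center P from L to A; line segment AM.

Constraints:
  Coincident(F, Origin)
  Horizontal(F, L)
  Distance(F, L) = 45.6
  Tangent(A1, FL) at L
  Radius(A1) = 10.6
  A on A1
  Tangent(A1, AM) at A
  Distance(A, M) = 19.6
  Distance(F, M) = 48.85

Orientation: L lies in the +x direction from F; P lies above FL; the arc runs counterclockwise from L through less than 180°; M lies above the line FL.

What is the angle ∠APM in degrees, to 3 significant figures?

61.6°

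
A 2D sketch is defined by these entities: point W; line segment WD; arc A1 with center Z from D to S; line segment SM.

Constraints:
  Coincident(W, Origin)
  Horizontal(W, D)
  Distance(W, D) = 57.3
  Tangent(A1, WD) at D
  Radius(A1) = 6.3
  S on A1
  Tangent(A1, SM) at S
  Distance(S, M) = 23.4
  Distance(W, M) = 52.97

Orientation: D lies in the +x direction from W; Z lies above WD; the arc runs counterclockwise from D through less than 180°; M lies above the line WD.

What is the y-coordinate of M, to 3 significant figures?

27.4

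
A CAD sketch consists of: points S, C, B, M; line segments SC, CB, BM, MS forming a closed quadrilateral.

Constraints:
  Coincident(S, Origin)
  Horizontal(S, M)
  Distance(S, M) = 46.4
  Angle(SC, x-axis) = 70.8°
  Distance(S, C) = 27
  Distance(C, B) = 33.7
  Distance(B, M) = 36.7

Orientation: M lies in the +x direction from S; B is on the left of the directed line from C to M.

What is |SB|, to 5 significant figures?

54.600

Checks: |CB| = 33.70 ✓; |BM| = 36.70 ✓.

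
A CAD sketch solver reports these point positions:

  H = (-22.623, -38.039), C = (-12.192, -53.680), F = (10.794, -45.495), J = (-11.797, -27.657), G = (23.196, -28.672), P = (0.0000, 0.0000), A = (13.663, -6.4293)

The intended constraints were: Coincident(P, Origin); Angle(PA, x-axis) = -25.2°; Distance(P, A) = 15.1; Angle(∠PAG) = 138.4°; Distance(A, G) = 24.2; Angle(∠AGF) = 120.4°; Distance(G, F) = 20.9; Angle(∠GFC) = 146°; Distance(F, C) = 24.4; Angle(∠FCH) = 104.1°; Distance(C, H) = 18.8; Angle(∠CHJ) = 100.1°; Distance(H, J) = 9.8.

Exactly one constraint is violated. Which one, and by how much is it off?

Distance(H, J) = 9.8 — off by 5.20.

P = (0.00, 0.00) ✓; PA at -25.20° ✓; |PA| = 15.10 ✓; ∠PAG = 138.4° ✓; |AG| = 24.20 ✓; ∠AGF = 120.4° ✓; |GF| = 20.90 ✓; ∠GFC = 146.0° ✓; |FC| = 24.40 ✓; ∠FCH = 104.1° ✓; |CH| = 18.80 ✓; ∠CHJ = 100.1° ✓; |HJ| = 15.00 ✗.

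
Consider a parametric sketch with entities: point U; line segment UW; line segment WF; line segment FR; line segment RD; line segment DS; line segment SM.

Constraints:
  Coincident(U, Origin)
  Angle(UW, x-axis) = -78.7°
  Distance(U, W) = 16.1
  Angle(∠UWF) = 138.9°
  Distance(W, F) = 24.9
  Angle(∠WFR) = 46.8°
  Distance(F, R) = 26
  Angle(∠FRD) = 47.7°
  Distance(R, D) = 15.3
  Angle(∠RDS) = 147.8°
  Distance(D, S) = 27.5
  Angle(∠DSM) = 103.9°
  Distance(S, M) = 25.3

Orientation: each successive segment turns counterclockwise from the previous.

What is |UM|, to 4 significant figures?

60.85

∠RDS = 147.8° gives DS at -99.90° from the x-axis; with |DS| = 27.5, S = (5.360, -43.55). ∠DSM = 103.9° gives SM at -23.80° from the x-axis; with |SM| = 25.3, M = (28.51, -53.76). Then |UM| = |M − U| = 60.85.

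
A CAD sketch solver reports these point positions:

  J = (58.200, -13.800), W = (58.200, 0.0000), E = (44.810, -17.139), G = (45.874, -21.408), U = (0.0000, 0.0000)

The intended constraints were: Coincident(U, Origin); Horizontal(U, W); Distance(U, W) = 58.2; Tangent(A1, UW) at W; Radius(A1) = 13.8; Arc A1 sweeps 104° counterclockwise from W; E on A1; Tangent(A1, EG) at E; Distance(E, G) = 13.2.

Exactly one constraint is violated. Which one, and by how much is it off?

Distance(E, G) = 13.2 — off by 8.80.

U = (0.00, 0.00) ✓; U.y = 0.00, W.y = 0.00 ✓; |UW| = 58.20 ✓; ∠(JW, WU) = 90.00° ✓; |JW| = 13.80 ✓; bearing(J→E) − bearing(J→W) = 104.0° ✓; |JE| = 13.80 ✓; ∠(JE, EG) = 90.01° ✓; |EG| = 4.400 ✗.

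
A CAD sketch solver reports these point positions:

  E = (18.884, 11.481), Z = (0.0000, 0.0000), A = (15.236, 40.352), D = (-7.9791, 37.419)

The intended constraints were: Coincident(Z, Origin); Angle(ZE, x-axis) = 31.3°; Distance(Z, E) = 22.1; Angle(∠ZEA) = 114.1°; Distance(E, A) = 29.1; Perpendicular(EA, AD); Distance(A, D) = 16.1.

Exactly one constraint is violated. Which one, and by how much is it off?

Distance(A, D) = 16.1 — off by 7.30.

Z = (0.00, 0.00) ✓; ZE at 31.30° ✓; |ZE| = 22.10 ✓; ∠ZEA = 114.1° ✓; |EA| = 29.10 ✓; ∠(EA, AD) = 90.00° ✓; |AD| = 23.40 ✗.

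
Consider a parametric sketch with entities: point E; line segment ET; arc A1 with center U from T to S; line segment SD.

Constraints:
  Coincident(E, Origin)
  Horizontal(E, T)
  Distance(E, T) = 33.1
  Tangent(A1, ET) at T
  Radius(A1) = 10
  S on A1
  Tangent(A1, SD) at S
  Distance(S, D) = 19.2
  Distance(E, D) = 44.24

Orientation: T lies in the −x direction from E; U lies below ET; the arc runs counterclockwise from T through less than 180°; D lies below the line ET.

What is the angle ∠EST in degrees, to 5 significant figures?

41.089°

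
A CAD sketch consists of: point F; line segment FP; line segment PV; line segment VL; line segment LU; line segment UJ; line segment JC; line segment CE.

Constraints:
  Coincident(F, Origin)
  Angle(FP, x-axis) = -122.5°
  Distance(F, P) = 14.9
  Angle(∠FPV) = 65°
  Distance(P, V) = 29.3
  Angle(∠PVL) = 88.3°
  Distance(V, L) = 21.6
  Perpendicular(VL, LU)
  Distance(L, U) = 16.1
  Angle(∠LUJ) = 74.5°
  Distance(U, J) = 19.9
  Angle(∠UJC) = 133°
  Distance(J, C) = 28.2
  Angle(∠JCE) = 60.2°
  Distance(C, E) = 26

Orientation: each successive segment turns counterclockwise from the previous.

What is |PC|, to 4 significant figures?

45.00

∠LUJ = 74.5° gives UJ at -80.30° from the x-axis; with |UJ| = 19.9, J = (10.56, -12.89). ∠UJC = 133.0° gives JC at -33.30° from the x-axis; with |JC| = 28.2, C = (34.13, -28.37). Then |PC| = |C − P| = 45.00.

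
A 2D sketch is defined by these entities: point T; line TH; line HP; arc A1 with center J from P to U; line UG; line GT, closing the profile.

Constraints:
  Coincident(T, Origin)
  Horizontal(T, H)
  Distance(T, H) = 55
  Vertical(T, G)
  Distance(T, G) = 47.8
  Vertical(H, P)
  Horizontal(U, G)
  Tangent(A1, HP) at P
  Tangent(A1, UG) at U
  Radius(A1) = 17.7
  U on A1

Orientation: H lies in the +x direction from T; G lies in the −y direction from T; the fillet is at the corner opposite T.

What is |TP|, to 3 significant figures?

62.7

The virtual corner opposite T is at (55.0, -47.8). Since A1 is tangent to HP there, JP ⟂ HP and A1 meets UG tangentially, so JU is at right angles to UG, with radius 17.7, so the center J sits 17.7 in from both sides at J = (37.3, -30.1). That places the tangent points at P = (55.0, -30.1) on HP and U = (37.3, -47.8) on UG. Then |TP| = |P − T| = 62.7.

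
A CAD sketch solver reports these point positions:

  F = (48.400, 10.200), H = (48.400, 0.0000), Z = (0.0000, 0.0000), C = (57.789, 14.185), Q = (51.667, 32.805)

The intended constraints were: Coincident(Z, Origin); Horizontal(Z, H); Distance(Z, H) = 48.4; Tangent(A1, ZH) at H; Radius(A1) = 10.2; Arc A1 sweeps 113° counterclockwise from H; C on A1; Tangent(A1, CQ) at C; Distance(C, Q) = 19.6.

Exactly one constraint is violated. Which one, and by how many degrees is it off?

Tangent(A1, CQ) at C — off by 4.80°.

Z = (0.00, 0.00) ✓; Z.y = 0.00, H.y = 0.00 ✓; |ZH| = 48.40 ✓; ∠(FH, HZ) = 90.00° ✓; |FH| = 10.20 ✓; bearing(F→C) − bearing(F→H) = 113.0° ✓; |FC| = 10.20 ✓; ∠(FC, CQ) = 94.80° ✗; |CQ| = 19.60 ✓.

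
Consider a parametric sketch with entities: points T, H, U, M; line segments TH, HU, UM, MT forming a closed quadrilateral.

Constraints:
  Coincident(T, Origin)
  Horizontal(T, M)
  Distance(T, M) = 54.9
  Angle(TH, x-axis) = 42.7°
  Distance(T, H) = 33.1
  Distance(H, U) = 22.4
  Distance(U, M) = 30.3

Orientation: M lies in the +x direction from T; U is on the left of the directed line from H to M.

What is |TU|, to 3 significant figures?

54.1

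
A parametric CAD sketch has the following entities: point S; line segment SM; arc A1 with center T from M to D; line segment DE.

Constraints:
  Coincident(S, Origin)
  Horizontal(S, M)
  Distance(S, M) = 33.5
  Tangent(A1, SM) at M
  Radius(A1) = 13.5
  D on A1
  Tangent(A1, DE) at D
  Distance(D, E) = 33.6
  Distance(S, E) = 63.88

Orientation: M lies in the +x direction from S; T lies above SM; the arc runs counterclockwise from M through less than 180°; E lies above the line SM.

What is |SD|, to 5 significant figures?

49.397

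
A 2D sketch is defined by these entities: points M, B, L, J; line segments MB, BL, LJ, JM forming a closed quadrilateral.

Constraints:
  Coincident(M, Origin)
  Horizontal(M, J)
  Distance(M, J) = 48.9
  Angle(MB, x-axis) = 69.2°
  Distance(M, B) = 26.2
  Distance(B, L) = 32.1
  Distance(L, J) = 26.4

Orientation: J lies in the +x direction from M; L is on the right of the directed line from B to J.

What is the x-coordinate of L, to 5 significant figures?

22.901

Checks: |BL| = 32.10 ✓; |LJ| = 26.40 ✓.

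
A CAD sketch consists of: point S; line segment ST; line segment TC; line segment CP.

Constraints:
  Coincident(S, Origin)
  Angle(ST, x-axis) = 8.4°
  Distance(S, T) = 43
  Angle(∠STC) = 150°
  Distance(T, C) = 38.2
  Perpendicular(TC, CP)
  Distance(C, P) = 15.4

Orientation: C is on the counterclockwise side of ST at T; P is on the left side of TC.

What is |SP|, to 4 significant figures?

75.69

S is at the origin; ST runs at 8.4° with length 43.0, so T = 43.0·(cos 8.4°, sin 8.4°) = (42.54, 6.282). ∠STC = 150.0°, so TC runs at 8.4° + (180° − 150.0°) = 38.40° from the x-axis; with |TC| = 38.2, C = T + 38.2·(cos 38.40°, sin 38.40°) = (72.48, 30.01). TC is perpendicular to CP; with |CP| = 15.4 on the left of TC, P = C + 15.4·(-0.6211, 0.7837) = (62.91, 42.08). Then |SP| = |P − S| = 75.69.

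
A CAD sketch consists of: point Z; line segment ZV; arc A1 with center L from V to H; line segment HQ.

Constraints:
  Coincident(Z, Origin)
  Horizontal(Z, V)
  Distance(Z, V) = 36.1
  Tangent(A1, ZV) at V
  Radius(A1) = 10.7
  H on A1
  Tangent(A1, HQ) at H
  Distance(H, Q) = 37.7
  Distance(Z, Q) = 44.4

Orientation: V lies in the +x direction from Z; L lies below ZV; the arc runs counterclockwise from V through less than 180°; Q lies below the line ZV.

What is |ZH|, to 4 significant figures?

26.98

Z is at the origin; ZV is horizontal with |ZV| = 36.1 and V on the +x side, so V = (36.10, 0.000). The tangent condition forces LV to be normal to ZV, so L = V + (0, -10.7) = (36.10, -10.70). Since LH ⟂ HQ (tangency), |LQ| = √(10.7² + 37.7²) = 39.19 regardless of where H sits on A1. So Q lies on both circle(Z, 44.4) and circle(L, 39.19); the below-ZV intersection is Q = (13.09, -42.43). H is the foot of the tangent from Q: H = (26.05, -7.022).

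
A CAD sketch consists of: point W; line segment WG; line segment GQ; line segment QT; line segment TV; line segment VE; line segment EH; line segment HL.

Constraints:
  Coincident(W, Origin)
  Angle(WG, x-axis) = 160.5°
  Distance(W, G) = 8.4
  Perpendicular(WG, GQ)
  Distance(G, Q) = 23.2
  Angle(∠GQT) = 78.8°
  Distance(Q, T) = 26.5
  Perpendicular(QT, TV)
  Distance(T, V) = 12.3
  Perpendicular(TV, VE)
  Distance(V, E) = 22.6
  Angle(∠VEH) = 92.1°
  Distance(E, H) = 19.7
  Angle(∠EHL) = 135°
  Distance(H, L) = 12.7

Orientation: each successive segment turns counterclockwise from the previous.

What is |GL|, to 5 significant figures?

40.121

W is at the origin; WG runs at 160.5° with length 8.4, so G = (-7.9182, 2.8040). WG ⟂ GQ, so GQ runs at -109.50°; with |GQ| = 23.2, Q = (-15.663, -19.065). ∠GQT = 78.8° gives QT at -8.3000° from the x-axis; with |QT| = 26.5, T = (10.560, -22.891). QT ⟂ TV, so TV runs at 81.700°; with |TV| = 12.3, V = (12.336, -10.720). TV is perpendicular to VE, so VE runs at 171.70°; with |VE| = 22.6, E = (-10.028, -7.4571). ∠VEH = 92.1° gives EH at -100.40° from the x-axis; with |EH| = 19.7, H = (-13.584, -26.833). ∠EHL = 135.0° gives HL at -55.400° from the x-axis; with |HL| = 12.7, L = (-6.3724, -37.287). Then |GL| = |L − G| = 40.121.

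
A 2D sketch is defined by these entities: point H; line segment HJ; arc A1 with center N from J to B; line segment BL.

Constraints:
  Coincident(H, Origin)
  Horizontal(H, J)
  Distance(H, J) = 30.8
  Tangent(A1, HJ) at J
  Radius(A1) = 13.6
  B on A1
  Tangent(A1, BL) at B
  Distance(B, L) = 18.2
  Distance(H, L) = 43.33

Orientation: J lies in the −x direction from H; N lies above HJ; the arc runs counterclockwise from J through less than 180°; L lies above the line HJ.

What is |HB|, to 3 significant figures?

26.0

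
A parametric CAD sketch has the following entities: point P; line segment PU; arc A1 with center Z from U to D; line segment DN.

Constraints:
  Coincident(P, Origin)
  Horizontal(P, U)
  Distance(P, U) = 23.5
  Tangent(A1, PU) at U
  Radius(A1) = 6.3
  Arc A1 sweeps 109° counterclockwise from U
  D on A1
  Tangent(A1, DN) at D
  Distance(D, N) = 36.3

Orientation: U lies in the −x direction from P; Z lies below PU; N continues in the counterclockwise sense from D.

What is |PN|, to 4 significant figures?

46.18

On A1, U sits at bearing 90° from Z; a 109° counterclockwise sweep puts D at bearing 199°, so D = Z + 6.3·(cos 199°, sin 199°) = (-29.46, -8.351). Since A1 is tangent to DN there, ZD ⟂ DN, so DN runs along (−sin 199°, cos 199°); with |DN| = 36.3, N = (-17.64, -42.67). Then |PN| = |N − P| = 46.18.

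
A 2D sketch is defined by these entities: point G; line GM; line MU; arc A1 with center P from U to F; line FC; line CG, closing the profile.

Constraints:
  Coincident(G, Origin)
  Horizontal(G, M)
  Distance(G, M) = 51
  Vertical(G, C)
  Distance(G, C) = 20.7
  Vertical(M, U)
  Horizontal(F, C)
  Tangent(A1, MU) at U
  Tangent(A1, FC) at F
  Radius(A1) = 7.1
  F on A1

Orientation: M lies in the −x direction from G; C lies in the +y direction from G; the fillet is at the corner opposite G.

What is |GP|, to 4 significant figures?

45.96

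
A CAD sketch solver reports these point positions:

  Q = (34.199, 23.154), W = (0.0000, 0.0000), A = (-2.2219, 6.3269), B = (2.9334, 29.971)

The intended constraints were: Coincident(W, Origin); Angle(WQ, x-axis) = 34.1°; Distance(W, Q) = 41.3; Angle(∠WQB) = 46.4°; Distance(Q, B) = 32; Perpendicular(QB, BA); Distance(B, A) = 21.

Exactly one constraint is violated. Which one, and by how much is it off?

Distance(B, A) = 21 — off by 3.20.

W = (0.00, 0.00) ✓; WQ at 34.10° ✓; |WQ| = 41.30 ✓; ∠WQB = 46.40° ✓; |QB| = 32.00 ✓; ∠(QB, BA) = 90.00° ✓; |BA| = 24.20 ✗.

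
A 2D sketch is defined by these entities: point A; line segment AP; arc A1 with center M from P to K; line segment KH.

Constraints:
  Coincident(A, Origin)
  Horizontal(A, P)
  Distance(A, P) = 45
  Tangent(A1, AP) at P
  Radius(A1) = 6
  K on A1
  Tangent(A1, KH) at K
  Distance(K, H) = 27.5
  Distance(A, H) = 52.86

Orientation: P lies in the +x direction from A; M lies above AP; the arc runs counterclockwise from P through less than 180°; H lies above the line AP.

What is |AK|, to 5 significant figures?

51.249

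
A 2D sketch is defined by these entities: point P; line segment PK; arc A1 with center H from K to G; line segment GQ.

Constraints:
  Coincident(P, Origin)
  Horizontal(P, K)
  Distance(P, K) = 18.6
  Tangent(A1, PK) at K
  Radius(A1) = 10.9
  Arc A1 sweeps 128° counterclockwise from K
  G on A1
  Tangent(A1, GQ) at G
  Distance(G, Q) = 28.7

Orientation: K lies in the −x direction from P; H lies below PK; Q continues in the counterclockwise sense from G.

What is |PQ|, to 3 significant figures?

41.3

P is at the origin; PK is horizontal with |PK| = 18.6 and K on the −x side, so K = (-18.6, 0.00). A1 meets PK tangentially, so HK is at right angles to PK, so H = K + (0, -10.9) = (-18.6, -10.9). On A1, K sits at bearing 90° from H; a 128° counterclockwise sweep puts G at bearing 218°, so G = H + 10.9·(cos 218°, sin 218°) = (-27.2, -17.6). Tangency of A1 to GQ means the radius HG is perpendicular to GQ, so GQ runs along (−sin 218°, cos 218°); with |GQ| = 28.7, Q = (-9.52, -40.2). Then |PQ| = |Q − P| = 41.3.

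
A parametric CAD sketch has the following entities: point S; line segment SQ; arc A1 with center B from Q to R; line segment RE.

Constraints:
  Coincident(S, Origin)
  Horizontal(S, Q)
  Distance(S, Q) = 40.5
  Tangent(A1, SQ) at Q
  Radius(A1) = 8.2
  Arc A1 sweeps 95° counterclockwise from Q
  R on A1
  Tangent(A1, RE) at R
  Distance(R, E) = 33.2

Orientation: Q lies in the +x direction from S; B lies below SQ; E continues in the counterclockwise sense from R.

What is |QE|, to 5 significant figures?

42.318

On A1, Q sits at bearing 90° from B; a 95° counterclockwise sweep puts R at bearing 185°, so R = B + 8.2·(cos 185°, sin 185°) = (32.331, -8.9147). Tangency of A1 to RE means the radius BR is perpendicular to RE, so RE runs along (−sin 185°, cos 185°); with |RE| = 33.2, E = (35.225, -41.988). Then |QE| = |E − Q| = 42.318.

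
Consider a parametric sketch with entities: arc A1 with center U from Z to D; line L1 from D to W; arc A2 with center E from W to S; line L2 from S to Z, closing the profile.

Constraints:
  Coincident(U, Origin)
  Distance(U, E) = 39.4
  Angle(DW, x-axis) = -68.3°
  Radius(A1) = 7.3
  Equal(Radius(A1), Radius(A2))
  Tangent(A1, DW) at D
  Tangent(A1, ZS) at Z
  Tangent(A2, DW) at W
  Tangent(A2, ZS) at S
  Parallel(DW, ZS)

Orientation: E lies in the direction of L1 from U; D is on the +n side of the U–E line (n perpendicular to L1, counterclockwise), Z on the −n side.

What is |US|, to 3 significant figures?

40.1

The slot axis is L1's direction at -68.3°, so u = (cos -68.3°, sin -68.3°) = (0.370, -0.929) and n = (−sin -68.3°, cos -68.3°) = (0.929, 0.370). U is at the origin and E lies 39.4 along u from U, so E = 39.4·u = (14.6, -36.6). Tangency of A1 to both parallel lines with radius 7.3 puts D and Z at U ± 7.3·n: D = (6.78, 2.70), Z = (-6.78, -2.70). Equal radii place W and S the same way about E: W = E + 7.3·n = (21.4, -33.9), S = E − 7.3·n = (7.79, -39.3). Then |US| = |S − U| = 40.1.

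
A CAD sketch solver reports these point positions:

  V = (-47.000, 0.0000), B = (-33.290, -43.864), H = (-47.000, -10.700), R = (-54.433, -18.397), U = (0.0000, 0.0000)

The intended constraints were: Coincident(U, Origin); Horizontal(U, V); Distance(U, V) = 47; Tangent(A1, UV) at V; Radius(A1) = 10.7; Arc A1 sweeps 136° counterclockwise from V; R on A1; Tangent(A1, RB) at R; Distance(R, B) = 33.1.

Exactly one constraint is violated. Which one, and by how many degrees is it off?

Tangent(A1, RB) at R — off by 6.30°.

U = (0.00, 0.00) ✓; U.y = 0.00, V.y = 0.00 ✓; |UV| = 47.00 ✓; ∠(HV, VU) = 90.00° ✓; |HV| = 10.70 ✓; bearing(H→R) − bearing(H→V) = 136.0° ✓; |HR| = 10.70 ✓; ∠(HR, RB) = 96.30° ✗; |RB| = 33.10 ✓.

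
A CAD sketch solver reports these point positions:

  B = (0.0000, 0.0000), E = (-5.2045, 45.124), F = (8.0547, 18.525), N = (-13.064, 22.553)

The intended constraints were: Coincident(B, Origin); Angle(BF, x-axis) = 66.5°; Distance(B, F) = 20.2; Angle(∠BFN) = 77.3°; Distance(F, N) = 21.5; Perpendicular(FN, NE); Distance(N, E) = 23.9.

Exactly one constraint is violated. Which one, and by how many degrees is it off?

Perpendicular(FN, NE) — off by 8.40°.

B = (0.00, 0.00) ✓; BF at 66.50° ✓; |BF| = 20.20 ✓; ∠BFN = 77.30° ✓; |FN| = 21.50 ✓; ∠(FN, NE) = 98.40° ✗; |NE| = 23.90 ✓.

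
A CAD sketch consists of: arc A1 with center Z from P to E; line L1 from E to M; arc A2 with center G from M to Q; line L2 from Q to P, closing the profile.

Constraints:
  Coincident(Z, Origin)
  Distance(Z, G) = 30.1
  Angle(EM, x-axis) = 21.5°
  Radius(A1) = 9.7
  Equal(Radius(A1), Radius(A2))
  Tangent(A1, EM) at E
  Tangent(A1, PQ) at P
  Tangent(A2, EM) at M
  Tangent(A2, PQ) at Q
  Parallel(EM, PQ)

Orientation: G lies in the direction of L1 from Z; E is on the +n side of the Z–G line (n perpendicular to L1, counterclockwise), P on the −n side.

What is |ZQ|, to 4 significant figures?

31.62

The slot axis is L1's direction at 21.5°, so u = (cos 21.5°, sin 21.5°) = (0.9304, 0.3665) and n = (−sin 21.5°, cos 21.5°) = (-0.3665, 0.9304). Z is at the origin and G lies 30.1 along u from Z, so G = 30.1·u = (28.01, 11.03). Tangency of A1 to both parallel lines with radius 9.7 puts E and P at Z ± 9.7·n: E = (-3.555, 9.025), P = (3.555, -9.025). Equal radii place M and Q the same way about G: M = G + 9.7·n = (24.45, 20.06), Q = G − 9.7·n = (31.56, 2.007). Then |ZQ| = |Q − Z| = 31.62.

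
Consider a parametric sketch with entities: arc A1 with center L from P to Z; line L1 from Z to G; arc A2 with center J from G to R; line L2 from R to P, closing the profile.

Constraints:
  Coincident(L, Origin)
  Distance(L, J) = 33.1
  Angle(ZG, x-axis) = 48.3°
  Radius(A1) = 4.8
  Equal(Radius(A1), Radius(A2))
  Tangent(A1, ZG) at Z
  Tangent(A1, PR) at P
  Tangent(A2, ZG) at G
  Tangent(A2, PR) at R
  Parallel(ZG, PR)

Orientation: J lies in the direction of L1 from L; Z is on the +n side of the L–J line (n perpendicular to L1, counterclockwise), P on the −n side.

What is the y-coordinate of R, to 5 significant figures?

21.521

Tangency of A1 to both parallel lines with radius 4.8 puts Z and P at L ± 4.8·n: Z = (-3.5839, 3.1931), P = (3.5839, -3.1931). Equal radii place G and R the same way about J: G = J + 4.8·n = (18.435, 27.907), R = J − 4.8·n = (25.603, 21.521). So R.y = 21.521.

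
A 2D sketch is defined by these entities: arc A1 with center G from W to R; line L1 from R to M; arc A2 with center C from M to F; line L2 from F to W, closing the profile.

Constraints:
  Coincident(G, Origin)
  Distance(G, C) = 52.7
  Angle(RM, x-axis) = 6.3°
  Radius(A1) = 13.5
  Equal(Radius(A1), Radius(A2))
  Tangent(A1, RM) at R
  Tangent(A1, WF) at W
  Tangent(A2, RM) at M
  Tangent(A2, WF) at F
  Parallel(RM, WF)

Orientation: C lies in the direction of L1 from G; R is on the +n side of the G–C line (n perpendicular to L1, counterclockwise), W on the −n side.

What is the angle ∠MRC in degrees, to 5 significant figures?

14.368°

The slot axis is L1's direction at 6.3°, so u = (cos 6.3°, sin 6.3°) = (0.99396, 0.10973) and n = (−sin 6.3°, cos 6.3°) = (-0.10973, 0.99396). G is at the origin and C lies 52.7 along u from G, so C = 52.7·u = (52.382, 5.7830). Tangency of A1 to both parallel lines with radius 13.5 puts R and W at G ± 13.5·n: R = (-1.4814, 13.418), W = (1.4814, -13.418). Equal radii place M and F the same way about C: M = C + 13.5·n = (50.900, 19.201), F = C − 13.5·n = (53.863, -7.6355). Then cos ∠MRC = RM·RC / (|RM||RC|), giving 14.368°.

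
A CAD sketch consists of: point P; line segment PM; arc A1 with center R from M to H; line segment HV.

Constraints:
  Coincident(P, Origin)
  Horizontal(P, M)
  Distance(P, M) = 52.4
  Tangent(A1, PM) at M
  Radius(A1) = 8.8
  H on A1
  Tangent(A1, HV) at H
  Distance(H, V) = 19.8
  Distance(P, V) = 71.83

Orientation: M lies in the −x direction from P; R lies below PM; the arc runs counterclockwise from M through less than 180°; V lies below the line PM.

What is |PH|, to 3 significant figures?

60.9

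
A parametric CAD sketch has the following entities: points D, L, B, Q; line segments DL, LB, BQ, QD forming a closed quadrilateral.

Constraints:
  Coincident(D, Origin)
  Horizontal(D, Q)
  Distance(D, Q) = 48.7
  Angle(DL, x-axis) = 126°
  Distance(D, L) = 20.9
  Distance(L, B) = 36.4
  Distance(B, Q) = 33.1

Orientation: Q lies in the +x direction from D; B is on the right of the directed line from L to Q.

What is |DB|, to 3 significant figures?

17.2

D is at the origin; D and Q share the same y with |DQ| = 48.7 and Q in +x, so Q = (48.7, 0). DL runs at 126.0° with |DL| = 20.9, so L = (-12.3, 16.9). B is determined by |LB| = 36.4 and |BQ| = 33.1 together: it lies at the intersection of circle(L, 36.4) and circle(Q, 33.1). With |LQ| = 63.3, the foot of the radical line on LQ is 33.5 from L and the perpendicular offset is √(36.4² − 33.5²) = 14.3. Taking the right-of-LQ solution: B = (16.1, -5.85).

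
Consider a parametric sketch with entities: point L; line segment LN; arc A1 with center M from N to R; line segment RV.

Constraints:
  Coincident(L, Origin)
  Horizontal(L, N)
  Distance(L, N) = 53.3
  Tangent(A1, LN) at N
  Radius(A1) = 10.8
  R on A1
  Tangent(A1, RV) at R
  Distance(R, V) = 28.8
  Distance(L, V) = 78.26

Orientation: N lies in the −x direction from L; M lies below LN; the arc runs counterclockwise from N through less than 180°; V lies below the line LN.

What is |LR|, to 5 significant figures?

64.580

L is at the origin; L and N share the same y with |LN| = 53.3 and N on the −x side, so N = (-53.300, 0.0000). Tangency of A1 to LN means the radius MN is perpendicular to LN, so M = N + (0, -10.8) = (-53.300, -10.800). Since MR ⟂ RV (tangency), |MV| = √(10.8² + 28.8²) = 30.758 regardless of where R sits on A1. So V lies on both circle(L, 78.26) and circle(M, 30.758); the below-LN intersection is V = (-68.745, -37.399). R is the foot of the tangent from V: R = (-63.949, -9.0014).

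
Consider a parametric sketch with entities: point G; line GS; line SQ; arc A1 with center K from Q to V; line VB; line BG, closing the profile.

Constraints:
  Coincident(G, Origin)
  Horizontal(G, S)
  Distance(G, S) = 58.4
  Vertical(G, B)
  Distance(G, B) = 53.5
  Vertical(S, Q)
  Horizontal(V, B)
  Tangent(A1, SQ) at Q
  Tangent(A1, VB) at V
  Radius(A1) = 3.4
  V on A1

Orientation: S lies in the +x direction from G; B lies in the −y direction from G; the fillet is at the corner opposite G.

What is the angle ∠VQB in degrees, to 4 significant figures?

41.67°

The virtual corner opposite G is at (58.40, -53.50). The tangent condition forces KQ to be normal to SQ and tangency of A1 to VB means the radius KV is perpendicular to VB, with radius 3.4, so the center K sits 3.4 in from both sides at K = (55.00, -50.10). That places the tangent points at Q = (58.40, -50.10) on SQ and V = (55.00, -53.50) on VB. Then cos ∠VQB = QV·QB / (|QV||QB|), giving 41.67°.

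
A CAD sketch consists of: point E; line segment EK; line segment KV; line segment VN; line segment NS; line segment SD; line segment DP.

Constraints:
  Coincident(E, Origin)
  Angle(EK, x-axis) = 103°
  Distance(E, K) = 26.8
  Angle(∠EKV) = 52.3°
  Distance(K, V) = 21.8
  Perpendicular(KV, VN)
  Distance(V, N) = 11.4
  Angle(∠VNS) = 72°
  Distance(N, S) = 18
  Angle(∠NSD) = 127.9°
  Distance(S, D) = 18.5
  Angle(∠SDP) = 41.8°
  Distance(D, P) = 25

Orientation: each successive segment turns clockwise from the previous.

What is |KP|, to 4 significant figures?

20.40

E is at the origin; EK runs at 103.0° with length 26.8, so K = (-6.029, 26.11). ∠EKV = 52.3° gives KV at -24.70° from the x-axis; with |KV| = 21.8, V = (13.78, 17.00). KV ⟂ VN, so VN runs at -114.7°; with |VN| = 11.4, N = (9.013, 6.647). ∠VNS = 72.0° gives NS at 137.3° from the x-axis; with |NS| = 18.0, S = (-4.215, 18.85). ∠NSD = 127.9° gives SD at 85.20° from the x-axis; with |SD| = 18.5, D = (-2.667, 37.29). ∠SDP = 41.8° gives DP at -53.00° from the x-axis; with |DP| = 25.0, P = (12.38, 17.32). Then |KP| = |P − K| = 20.40.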